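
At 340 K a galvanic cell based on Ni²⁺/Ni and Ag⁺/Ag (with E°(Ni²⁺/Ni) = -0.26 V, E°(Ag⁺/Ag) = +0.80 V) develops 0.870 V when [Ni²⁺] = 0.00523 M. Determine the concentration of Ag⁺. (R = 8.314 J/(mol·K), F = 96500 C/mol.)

1.1 × 10^-4 M

From the Nernst equation, ln Q = nF(E° − E)/RT = 2×96500×(1.06 − 0.870)/(8.314×340) = 12.972, so Q = 4.3 × 10^5.
With Q = [Ni²⁺]/[Ag⁺]^2 and the known concentrations, [Ag⁺]^2 in the denominator gives [Ag⁺] = 1.1 × 10^-4 M.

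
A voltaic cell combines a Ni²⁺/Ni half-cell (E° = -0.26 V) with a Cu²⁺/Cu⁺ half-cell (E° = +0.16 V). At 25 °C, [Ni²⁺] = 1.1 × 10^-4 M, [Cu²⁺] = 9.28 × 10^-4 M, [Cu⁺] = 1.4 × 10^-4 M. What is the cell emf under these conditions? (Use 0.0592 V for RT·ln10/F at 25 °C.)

The Cu²⁺/Cu⁺ couple has the higher reduction potential and acts as the cathode, so E°_cell = +0.16 − (-0.26) = 0.42 V.
Balancing electrons gives n = 2; the reaction quotient is Q = [Ni²⁺]·[Cu⁺]^2/[Cu²⁺]^2 = 2.5 × 10^-6.
At 25 °C, E = E° − (0.0592/n) log Q = 0.42 − (0.0592/2)(-5.601) = 0.420 + 0.166 = 0.586 V.

0.586 V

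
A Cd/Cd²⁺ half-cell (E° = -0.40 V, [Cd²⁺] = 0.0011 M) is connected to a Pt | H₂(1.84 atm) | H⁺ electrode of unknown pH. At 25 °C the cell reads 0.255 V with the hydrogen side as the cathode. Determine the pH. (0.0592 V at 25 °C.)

pH = 3.80

E°_cell = 0.40 V and n = 2.
log Q = n(E° − E)/0.0592 = 2×(0.40 − 0.255)/0.0592 = 4.899.
With Q = [Cd²⁺]·P(H₂) / [H⁺]^2, solving for [H⁺] gives log[H⁺] = -3.796, so pH = 3.80.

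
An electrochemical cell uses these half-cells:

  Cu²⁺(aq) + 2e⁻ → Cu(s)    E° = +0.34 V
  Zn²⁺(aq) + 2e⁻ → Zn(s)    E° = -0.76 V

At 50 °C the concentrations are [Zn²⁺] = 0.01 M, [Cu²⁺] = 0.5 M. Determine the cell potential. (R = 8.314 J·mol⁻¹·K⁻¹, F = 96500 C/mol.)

1.15 V

The Cu²⁺/Cu couple has the higher reduction potential and acts as the cathode, so E°_cell = +0.34 − (-0.76) = 1.10 V.
Balancing electrons gives n = 2; the reaction quotient is Q = [Zn²⁺]/[Cu²⁺] = 0.0200.
E = E° − (RT/nF) ln Q = 1.10 − (8.314×323)/(2×96500) × (-3.912) = 1.100 + 0.054 = 1.154 V.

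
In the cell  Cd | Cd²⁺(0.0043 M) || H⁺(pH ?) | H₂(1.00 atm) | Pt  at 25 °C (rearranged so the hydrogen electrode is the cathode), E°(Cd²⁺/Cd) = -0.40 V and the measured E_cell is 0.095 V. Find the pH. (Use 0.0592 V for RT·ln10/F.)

E°_cell = 0.40 V and n = 2.
log Q = n(E° − E)/0.0592 = 2×(0.40 − 0.095)/0.0592 = 10.304.
With Q = [Cd²⁺]·P(H₂) / [H⁺]^2, solving for [H⁺] gives log[H⁺] = -6.335, so pH = 6.34.

pH = 6.34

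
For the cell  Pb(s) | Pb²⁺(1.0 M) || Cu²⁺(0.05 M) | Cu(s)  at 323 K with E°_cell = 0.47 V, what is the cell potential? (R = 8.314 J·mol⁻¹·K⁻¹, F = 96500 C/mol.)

0.428 V

Balancing electrons gives n = 2; the reaction quotient is Q = [Pb²⁺]/[Cu²⁺] = 20.0.
E = E° − (RT/nF) ln Q = 0.47 − (8.314×323)/(2×96500) × (2.996) = 0.470 − 0.042 = 0.428 V.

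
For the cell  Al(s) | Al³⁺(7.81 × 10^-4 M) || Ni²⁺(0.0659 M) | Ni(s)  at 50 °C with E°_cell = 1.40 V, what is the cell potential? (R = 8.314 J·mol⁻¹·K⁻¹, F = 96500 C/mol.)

1.43 V

Balancing electrons gives n = 6; the reaction quotient is Q = [Al³⁺]^2/[Ni²⁺]^3 = 0.00213.
E = E° − (RT/nF) ln Q = 1.40 − (8.314×323)/(6×96500) × (-6.151) = 1.400 + 0.029 = 1.429 V.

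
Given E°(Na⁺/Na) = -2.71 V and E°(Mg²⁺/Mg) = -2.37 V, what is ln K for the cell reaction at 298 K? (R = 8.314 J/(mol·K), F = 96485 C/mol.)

ln K = 26.5

E°_cell = -2.37 − (-2.71) = 0.34 V, with n = 2 electrons transferred.
At equilibrium E = 0, so the Nernst equation gives ln K = nFE°/RT = (2)(96485)(0.34)/((8.314)(298)) = 26.48.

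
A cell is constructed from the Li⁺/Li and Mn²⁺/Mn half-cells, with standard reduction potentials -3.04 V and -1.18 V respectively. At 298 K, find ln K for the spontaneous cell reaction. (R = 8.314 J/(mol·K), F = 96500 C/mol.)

E°_cell = -1.18 − (-3.04) = 1.86 V, with n = 2 electrons transferred.
At equilibrium E = 0, so the Nernst equation gives ln K = nFE°/RT = (2)(96500)(1.86)/((8.314)(298)) = 144.89.

ln K = 144.9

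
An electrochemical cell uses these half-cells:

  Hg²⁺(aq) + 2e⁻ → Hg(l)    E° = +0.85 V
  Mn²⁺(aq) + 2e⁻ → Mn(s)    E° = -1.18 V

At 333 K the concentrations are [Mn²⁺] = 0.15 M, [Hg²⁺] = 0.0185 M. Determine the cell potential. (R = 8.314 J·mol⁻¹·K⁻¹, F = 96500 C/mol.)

2.00 V

The Hg²⁺/Hg couple has the higher reduction potential and acts as the cathode, so E°_cell = +0.85 − (-1.18) = 2.03 V.
Balancing electrons gives n = 2; the reaction quotient is Q = [Mn²⁺]/[Hg²⁺] = 8.11.
E = E° − (RT/nF) ln Q = 2.03 − (8.314×333)/(2×96500) × (2.093) = 2.030 − 0.030 = 2.000 V.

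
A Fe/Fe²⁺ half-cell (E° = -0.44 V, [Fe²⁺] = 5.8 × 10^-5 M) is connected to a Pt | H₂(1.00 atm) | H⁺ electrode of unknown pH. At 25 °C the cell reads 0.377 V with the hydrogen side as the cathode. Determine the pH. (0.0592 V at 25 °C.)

pH = 3.18

E°_cell = 0.44 V and n = 2.
log Q = n(E° − E)/0.0592 = 2×(0.44 − 0.377)/0.0592 = 2.128.
With Q = [Fe²⁺]·P(H₂) / [H⁺]^2, solving for [H⁺] gives log[H⁺] = -3.182, so pH = 3.18.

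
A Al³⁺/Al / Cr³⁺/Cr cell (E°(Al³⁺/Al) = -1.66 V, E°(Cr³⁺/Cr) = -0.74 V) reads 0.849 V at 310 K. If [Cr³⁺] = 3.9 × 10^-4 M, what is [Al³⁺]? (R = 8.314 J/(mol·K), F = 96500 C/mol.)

1.1 M

From the Nernst equation, ln Q = nF(E° − E)/RT = 3×96500×(0.92 − 0.849)/(8.314×310) = 7.975, so Q = 2910.
With Q = [Al³⁺]/[Cr³⁺] and the known concentrations, [Al³⁺] in the numerator gives [Al³⁺] = 1.1 M.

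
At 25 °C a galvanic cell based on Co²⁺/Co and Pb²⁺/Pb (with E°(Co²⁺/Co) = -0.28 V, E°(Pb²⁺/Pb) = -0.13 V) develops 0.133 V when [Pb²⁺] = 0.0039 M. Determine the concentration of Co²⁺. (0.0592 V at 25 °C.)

0.015 M

From the Nernst equation, log Q = n(E° − E)/0.0592 = 2(0.15 − 0.133)/0.0592 = 0.574, so Q = 3.75.
With Q = [Co²⁺]/[Pb²⁺] and the known concentrations, [Co²⁺] in the numerator gives [Co²⁺] = 0.015 M.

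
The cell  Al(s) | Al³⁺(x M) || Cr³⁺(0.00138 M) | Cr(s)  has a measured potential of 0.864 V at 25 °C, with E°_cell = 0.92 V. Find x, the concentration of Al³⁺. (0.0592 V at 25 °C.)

From the Nernst equation, log Q = n(E° − E)/0.0592 = 3(0.92 − 0.864)/0.0592 = 2.838, so Q = 688.
With Q = [Al³⁺]/[Cr³⁺] and the known concentrations, [Al³⁺] in the numerator gives [Al³⁺] = 0.95 M.

0.95 M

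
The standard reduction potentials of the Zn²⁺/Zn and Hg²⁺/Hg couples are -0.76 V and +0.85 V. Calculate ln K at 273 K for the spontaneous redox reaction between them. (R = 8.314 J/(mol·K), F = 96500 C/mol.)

ln K = 136.9

E°_cell = +0.85 − (-0.76) = 1.61 V, with n = 2 electrons transferred.
At equilibrium E = 0, so the Nernst equation gives ln K = nFE°/RT = (2)(96500)(1.61)/((8.314)(273)) = 136.90.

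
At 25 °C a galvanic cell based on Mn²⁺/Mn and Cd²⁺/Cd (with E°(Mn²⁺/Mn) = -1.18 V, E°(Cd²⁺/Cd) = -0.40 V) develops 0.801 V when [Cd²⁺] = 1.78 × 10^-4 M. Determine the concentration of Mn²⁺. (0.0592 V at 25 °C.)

From the Nernst equation, log Q = n(E° − E)/0.0592 = 2(0.78 − 0.801)/0.0592 = -0.709, so Q = 0.195.
With Q = [Mn²⁺]/[Cd²⁺] and the known concentrations, [Mn²⁺] in the numerator gives [Mn²⁺] = 3.5 × 10^-5 M.

3.5 × 10^-5 M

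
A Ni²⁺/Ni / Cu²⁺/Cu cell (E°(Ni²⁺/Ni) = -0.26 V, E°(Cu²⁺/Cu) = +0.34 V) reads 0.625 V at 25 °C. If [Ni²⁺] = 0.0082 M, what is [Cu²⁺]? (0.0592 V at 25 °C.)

0.057 M

From the Nernst equation, log Q = n(E° − E)/0.0592 = 2(0.60 − 0.625)/0.0592 = -0.845, so Q = 0.143.
With Q = [Ni²⁺]/[Cu²⁺] and the known concentrations, [Cu²⁺] in the denominator gives [Cu²⁺] = 0.057 M.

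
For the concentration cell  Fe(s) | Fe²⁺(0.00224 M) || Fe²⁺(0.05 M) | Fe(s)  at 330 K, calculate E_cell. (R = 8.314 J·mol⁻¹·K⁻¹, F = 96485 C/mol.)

0.044 V

Both half-cells are Fe²⁺/Fe, so E°_cell = 0. The concentrated side is the cathode; the cell reaction moves Fe²⁺ from high to low concentration with n = 2.
Q = [Fe²⁺]_dilute/[Fe²⁺]_conc = 0.00224/0.05 = 0.0448.
E = 0 − (RT/nF) ln Q = −((8.314×330)/(2×96485))(-3.106) = 0.0442 V.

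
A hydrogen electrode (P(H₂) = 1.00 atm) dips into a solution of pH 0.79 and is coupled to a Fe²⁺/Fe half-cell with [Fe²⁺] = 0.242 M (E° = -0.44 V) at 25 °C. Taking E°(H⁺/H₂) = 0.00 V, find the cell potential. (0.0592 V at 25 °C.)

0.41 V

The hydrogen couple is the cathode, so E°_cell = 0.44 V; n = 2.
[H⁺] = 10^(−0.79) = 0.16 M, and Q = [Fe²⁺]·P(H₂) / [H⁺]^2 = 9.20.
E = E° − (0.0592/2) log Q = 0.44 − (0.0592/2)(0.964) = 0.411 V.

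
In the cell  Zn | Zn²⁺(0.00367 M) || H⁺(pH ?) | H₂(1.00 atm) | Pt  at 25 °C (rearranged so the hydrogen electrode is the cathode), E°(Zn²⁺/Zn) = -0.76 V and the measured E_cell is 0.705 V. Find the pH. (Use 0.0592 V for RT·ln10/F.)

pH = 2.15

E°_cell = 0.76 V and n = 2.
log Q = n(E° − E)/0.0592 = 2×(0.76 − 0.705)/0.0592 = 1.858.
With Q = [Zn²⁺]·P(H₂) / [H⁺]^2, solving for [H⁺] gives log[H⁺] = -2.147, so pH = 2.15.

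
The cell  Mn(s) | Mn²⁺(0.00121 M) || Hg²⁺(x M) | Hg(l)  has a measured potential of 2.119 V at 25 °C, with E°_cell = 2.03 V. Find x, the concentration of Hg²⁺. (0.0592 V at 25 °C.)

From the Nernst equation, log Q = n(E° − E)/0.0592 = 2(2.03 − 2.119)/0.0592 = -3.007, so Q = 9.85 × 10^-4.
With Q = [Mn²⁺]/[Hg²⁺] and the known concentrations, [Hg²⁺] in the denominator gives [Hg²⁺] = 1.2 M.

1.2 M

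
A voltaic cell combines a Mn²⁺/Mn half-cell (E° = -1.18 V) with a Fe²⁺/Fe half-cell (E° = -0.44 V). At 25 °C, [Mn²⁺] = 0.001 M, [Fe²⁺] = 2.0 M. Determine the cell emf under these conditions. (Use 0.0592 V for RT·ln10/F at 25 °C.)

0.838 V

The Fe²⁺/Fe couple has the higher reduction potential and acts as the cathode, so E°_cell = -0.44 − (-1.18) = 0.74 V.
Balancing electrons gives n = 2; the reaction quotient is Q = [Mn²⁺]/[Fe²⁺] = 5 × 10^-4.
At 25 °C, E = E° − (0.0592/n) log Q = 0.74 − (0.0592/2)(-3.301) = 0.740 + 0.098 = 0.838 V.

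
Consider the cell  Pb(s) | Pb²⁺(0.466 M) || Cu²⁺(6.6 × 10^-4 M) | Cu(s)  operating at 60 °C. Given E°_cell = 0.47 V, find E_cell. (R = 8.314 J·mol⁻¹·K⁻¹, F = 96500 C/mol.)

Balancing electrons gives n = 2; the reaction quotient is Q = [Pb²⁺]/[Cu²⁺] = 706.
E = E° − (RT/nF) ln Q = 0.47 − (8.314×333)/(2×96500) × (6.560) = 0.470 − 0.094 = 0.376 V.

0.376 V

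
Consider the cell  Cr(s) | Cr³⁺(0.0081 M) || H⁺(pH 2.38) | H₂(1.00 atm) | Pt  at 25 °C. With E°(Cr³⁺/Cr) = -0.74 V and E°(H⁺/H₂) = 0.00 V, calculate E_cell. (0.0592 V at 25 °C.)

The hydrogen couple is the cathode, so E°_cell = 0.74 V; n = 6.
[H⁺] = 10^(−2.38) = 0.0042 M, and Q = [Cr³⁺]^2·P(H₂)^3 / [H⁺]^6 = 1.25 × 10^10.
E = E° − (0.0592/6) log Q = 0.74 − (0.0592/6)(10.097) = 0.640 V.

0.64 V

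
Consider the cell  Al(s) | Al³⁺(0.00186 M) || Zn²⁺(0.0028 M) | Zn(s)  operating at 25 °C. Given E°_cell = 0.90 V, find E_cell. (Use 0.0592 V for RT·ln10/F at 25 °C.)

0.878 V

Balancing electrons gives n = 6; the reaction quotient is Q = [Al³⁺]^2/[Zn²⁺]^3 = 158.
At 25 °C, E = E° − (0.0592/n) log Q = 0.90 − (0.0592/6)(2.198) = 0.900 − 0.022 = 0.878 V.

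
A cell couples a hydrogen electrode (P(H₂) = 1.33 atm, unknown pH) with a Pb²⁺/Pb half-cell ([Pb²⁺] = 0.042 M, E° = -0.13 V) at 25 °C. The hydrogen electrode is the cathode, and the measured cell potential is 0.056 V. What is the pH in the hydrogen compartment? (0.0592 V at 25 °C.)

E°_cell = 0.13 V and n = 2.
log Q = n(E° − E)/0.0592 = 2×(0.13 − 0.056)/0.0592 = 2.500.
With Q = [Pb²⁺]·P(H₂) / [H⁺]^2, solving for [H⁺] gives log[H⁺] = -1.876, so pH = 1.88.

pH = 1.88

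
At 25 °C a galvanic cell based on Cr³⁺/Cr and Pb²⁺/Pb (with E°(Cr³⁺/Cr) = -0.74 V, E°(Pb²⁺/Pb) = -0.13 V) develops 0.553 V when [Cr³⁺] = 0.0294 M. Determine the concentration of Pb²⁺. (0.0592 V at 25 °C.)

0.0011 M

From the Nernst equation, log Q = n(E° − E)/0.0592 = 6(0.61 − 0.553)/0.0592 = 5.777, so Q = 5.98 × 10^5.
With Q = [Cr³⁺]^2/[Pb²⁺]^3 and the known concentrations, [Pb²⁺]^3 in the denominator gives [Pb²⁺] = 0.0011 M.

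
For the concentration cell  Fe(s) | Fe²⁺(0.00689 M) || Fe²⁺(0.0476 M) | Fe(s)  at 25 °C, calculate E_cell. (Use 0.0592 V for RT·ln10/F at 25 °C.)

Both half-cells are Fe²⁺/Fe, so E°_cell = 0. The concentrated side is the cathode; the cell reaction moves Fe²⁺ from high to low concentration with n = 2.
Q = [Fe²⁺]_dilute/[Fe²⁺]_conc = 0.00689/0.0476 = 0.145.
E = 0 − (0.0592/2) log Q = −(0.0592/2)(-0.839) = 0.0248 V.

0.025 V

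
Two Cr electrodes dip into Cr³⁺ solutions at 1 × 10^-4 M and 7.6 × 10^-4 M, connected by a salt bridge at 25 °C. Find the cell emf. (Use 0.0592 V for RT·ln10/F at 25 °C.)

0.017 V

Both half-cells are Cr³⁺/Cr, so E°_cell = 0. The concentrated side is the cathode; the cell reaction moves Cr³⁺ from high to low concentration with n = 3.
Q = [Cr³⁺]_dilute/[Cr³⁺]_conc = 1 × 10^-4/7.6 × 10^-4 = 0.132.
E = 0 − (0.0592/3) log Q = −(0.0592/3)(-0.881) = 0.0174 V.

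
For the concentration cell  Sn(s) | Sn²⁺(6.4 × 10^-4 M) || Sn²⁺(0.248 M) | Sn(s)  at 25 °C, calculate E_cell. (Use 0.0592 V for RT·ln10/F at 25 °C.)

0.077 V

Both half-cells are Sn²⁺/Sn, so E°_cell = 0. The concentrated side is the cathode; the cell reaction moves Sn²⁺ from high to low concentration with n = 2.
Q = [Sn²⁺]_dilute/[Sn²⁺]_conc = 6.4 × 10^-4/0.248 = 0.00258.
E = 0 − (0.0592/2) log Q = −(0.0592/2)(-2.588) = 0.0766 V.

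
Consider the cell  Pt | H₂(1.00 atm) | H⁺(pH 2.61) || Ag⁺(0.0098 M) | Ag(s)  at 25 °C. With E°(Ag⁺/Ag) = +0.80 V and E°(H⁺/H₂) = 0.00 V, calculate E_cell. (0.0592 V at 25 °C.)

0.84 V

The Ag⁺/Ag couple is the cathode, so E°_cell = 0.80 V; n = 2.
[H⁺] = 10^(−2.61) = 0.0025 M, and Q = [H⁺]^2 / ([Ag⁺]^2·P(H₂)) = 0.0627.
E = E° − (0.0592/2) log Q = 0.80 − (0.0592/2)(-1.202) = 0.836 V.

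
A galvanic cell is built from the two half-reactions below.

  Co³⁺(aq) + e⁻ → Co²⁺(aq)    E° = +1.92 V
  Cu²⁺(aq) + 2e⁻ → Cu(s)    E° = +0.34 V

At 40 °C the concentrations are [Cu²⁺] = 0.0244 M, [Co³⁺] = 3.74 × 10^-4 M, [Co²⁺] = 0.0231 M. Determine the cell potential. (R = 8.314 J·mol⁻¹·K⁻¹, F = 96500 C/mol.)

The Co³⁺/Co²⁺ couple has the higher reduction potential and acts as the cathode, so E°_cell = +1.92 − (+0.34) = 1.58 V.
Balancing electrons gives n = 2; the reaction quotient is Q = [Cu²⁺]·[Co²⁺]^2/[Co³⁺]^2 = 93.1.
E = E° − (RT/nF) ln Q = 1.58 − (8.314×313)/(2×96500) × (4.533) = 1.580 − 0.061 = 1.519 V.

1.52 V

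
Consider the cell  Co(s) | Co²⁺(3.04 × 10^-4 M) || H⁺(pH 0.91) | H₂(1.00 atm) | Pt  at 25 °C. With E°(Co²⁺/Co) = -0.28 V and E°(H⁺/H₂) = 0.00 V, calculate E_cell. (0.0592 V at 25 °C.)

0.33 V

The hydrogen couple is the cathode, so E°_cell = 0.28 V; n = 2.
[H⁺] = 10^(−0.91) = 0.12 M, and Q = [Co²⁺]·P(H₂) / [H⁺]^2 = 0.0201.
E = E° − (0.0592/2) log Q = 0.28 − (0.0592/2)(-1.697) = 0.330 V.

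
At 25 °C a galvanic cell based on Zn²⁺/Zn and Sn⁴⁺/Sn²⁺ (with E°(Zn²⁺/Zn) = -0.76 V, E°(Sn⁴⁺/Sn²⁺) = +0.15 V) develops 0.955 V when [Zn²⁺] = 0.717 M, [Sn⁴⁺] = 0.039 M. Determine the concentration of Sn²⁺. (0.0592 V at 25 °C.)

0.0016 M

From the Nernst equation, log Q = n(E° − E)/0.0592 = 2(0.91 − 0.955)/0.0592 = -1.520, so Q = 0.0302.
With Q = [Zn²⁺]·[Sn²⁺]/[Sn⁴⁺] and the known concentrations, [Sn²⁺] in the numerator gives [Sn²⁺] = 0.0016 M.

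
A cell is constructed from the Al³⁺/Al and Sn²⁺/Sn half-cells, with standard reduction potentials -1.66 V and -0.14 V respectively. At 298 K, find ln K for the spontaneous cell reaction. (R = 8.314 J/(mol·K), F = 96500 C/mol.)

ln K = 355.2

E°_cell = -0.14 − (-1.66) = 1.52 V, with n = 6 electrons transferred.
At equilibrium E = 0, so the Nernst equation gives ln K = nFE°/RT = (6)(96500)(1.52)/((8.314)(298)) = 355.22.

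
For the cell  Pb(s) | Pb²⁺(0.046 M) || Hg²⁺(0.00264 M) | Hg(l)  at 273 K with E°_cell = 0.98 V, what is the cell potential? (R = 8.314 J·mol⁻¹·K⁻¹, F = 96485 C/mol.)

0.946 V

Balancing electrons gives n = 2; the reaction quotient is Q = [Pb²⁺]/[Hg²⁺] = 17.4.
E = E° − (RT/nF) ln Q = 0.98 − (8.314×273)/(2×96485) × (2.858) = 0.980 − 0.034 = 0.946 V.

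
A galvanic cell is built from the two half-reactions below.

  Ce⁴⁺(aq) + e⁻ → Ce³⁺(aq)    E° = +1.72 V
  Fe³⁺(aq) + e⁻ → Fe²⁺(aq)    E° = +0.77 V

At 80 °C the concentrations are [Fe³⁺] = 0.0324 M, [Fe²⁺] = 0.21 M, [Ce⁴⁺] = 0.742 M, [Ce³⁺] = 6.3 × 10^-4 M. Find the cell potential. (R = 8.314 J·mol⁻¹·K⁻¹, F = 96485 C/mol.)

The Ce⁴⁺/Ce³⁺ couple has the higher reduction potential and acts as the cathode, so E°_cell = +1.72 − (+0.77) = 0.95 V.
Balancing electrons gives n = 1; the reaction quotient is Q = [Fe³⁺]·[Ce³⁺]/([Fe²⁺]·[Ce⁴⁺]) = 1.31 × 10^-4.
E = E° − (RT/nF) ln Q = 0.95 − (8.314×353)/(1×96485) × (-8.940) = 0.950 + 0.272 = 1.222 V.

1.22 V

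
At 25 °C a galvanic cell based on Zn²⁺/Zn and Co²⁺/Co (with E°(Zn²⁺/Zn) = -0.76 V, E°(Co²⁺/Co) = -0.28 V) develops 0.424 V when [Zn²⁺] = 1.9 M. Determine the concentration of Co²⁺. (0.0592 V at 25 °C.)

From the Nernst equation, log Q = n(E° − E)/0.0592 = 2(0.48 − 0.424)/0.0592 = 1.892, so Q = 78.0.
With Q = [Zn²⁺]/[Co²⁺] and the known concentrations, [Co²⁺] in the denominator gives [Co²⁺] = 0.024 M.

0.024 M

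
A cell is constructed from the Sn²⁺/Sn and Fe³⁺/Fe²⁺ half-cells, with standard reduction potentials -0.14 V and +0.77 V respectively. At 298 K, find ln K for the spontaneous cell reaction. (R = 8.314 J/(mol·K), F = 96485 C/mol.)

ln K = 70.9

E°_cell = +0.77 − (-0.14) = 0.91 V, with n = 2 electrons transferred.
At equilibrium E = 0, so the Nernst equation gives ln K = nFE°/RT = (2)(96485)(0.91)/((8.314)(298)) = 70.88.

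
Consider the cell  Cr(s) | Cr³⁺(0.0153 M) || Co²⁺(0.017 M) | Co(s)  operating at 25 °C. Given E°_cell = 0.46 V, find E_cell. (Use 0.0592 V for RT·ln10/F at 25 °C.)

0.443 V

Balancing electrons gives n = 6; the reaction quotient is Q = [Cr³⁺]^2/[Co²⁺]^3 = 47.6.
At 25 °C, E = E° − (0.0592/n) log Q = 0.46 − (0.0592/6)(1.678) = 0.460 − 0.017 = 0.443 V.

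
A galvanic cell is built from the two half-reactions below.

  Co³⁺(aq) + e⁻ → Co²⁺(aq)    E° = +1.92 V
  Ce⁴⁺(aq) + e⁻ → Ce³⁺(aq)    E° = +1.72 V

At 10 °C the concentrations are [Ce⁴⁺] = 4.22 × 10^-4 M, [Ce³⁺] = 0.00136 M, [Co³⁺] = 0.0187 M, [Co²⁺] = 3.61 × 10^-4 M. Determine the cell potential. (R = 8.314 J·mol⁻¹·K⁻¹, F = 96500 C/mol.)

The Co³⁺/Co²⁺ couple has the higher reduction potential and acts as the cathode, so E°_cell = +1.92 − (+1.72) = 0.20 V.
Balancing electrons gives n = 1; the reaction quotient is Q = [Ce⁴⁺]·[Co²⁺]/([Ce³⁺]·[Co³⁺]) = 0.00599.
E = E° − (RT/nF) ln Q = 0.20 − (8.314×283)/(1×96500) × (-5.118) = 0.200 + 0.125 = 0.325 V.

0.325 V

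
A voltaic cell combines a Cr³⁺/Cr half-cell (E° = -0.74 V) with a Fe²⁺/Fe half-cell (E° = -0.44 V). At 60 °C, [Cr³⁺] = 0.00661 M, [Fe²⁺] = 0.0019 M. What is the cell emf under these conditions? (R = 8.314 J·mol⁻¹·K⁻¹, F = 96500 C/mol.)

The Fe²⁺/Fe couple has the higher reduction potential and acts as the cathode, so E°_cell = -0.44 − (-0.74) = 0.30 V.
Balancing electrons gives n = 6; the reaction quotient is Q = [Cr³⁺]^2/[Fe²⁺]^3 = 6370.
E = E° − (RT/nF) ln Q = 0.30 − (8.314×333)/(6×96500) × (8.759) = 0.300 − 0.042 = 0.258 V.

0.258 V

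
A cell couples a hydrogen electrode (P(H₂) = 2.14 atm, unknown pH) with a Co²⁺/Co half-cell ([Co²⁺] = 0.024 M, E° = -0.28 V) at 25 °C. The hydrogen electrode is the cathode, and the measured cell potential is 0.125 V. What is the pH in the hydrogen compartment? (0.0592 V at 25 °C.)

E°_cell = 0.28 V and n = 2.
log Q = n(E° − E)/0.0592 = 2×(0.28 − 0.125)/0.0592 = 5.236.
With Q = [Co²⁺]·P(H₂) / [H⁺]^2, solving for [H⁺] gives log[H⁺] = -3.263, so pH = 3.26.

pH = 3.26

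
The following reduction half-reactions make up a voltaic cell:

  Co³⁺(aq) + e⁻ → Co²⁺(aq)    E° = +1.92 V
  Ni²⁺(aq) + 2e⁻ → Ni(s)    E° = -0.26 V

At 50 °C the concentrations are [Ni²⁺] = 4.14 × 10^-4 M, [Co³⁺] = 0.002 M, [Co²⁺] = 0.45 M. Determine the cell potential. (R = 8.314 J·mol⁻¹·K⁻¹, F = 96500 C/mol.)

The Co³⁺/Co²⁺ couple has the higher reduction potential and acts as the cathode, so E°_cell = +1.92 − (-0.26) = 2.18 V.
Balancing electrons gives n = 2; the reaction quotient is Q = [Ni²⁺]·[Co²⁺]^2/[Co³⁺]^2 = 21.0.
E = E° − (RT/nF) ln Q = 2.18 − (8.314×323)/(2×96500) × (3.043) = 2.180 − 0.042 = 2.138 V.

2.14 V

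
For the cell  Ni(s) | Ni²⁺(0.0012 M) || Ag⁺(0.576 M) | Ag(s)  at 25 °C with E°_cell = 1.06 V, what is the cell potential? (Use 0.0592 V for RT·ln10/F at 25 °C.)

Balancing electrons gives n = 2; the reaction quotient is Q = [Ni²⁺]/[Ag⁺]^2 = 0.00362.
At 25 °C, E = E° − (0.0592/n) log Q = 1.06 − (0.0592/2)(-2.442) = 1.060 + 0.072 = 1.132 V.

1.13 V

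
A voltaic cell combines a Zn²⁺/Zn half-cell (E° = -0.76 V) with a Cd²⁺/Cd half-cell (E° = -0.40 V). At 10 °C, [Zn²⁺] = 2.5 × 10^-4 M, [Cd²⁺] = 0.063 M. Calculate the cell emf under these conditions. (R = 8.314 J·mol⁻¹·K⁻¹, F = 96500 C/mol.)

0.427 V

The Cd²⁺/Cd couple has the higher reduction potential and acts as the cathode, so E°_cell = -0.40 − (-0.76) = 0.36 V.
Balancing electrons gives n = 2; the reaction quotient is Q = [Zn²⁺]/[Cd²⁺] = 0.00397.
E = E° − (RT/nF) ln Q = 0.36 − (8.314×283)/(2×96500) × (-5.529) = 0.360 + 0.067 = 0.427 V.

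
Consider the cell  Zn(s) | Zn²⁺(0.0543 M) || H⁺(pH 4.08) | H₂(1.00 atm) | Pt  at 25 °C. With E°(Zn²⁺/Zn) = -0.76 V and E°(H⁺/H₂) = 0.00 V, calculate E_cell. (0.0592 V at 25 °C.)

0.56 V

The hydrogen couple is the cathode, so E°_cell = 0.76 V; n = 2.
[H⁺] = 10^(−4.08) = 8.3 × 10^-5 M, and Q = [Zn²⁺]·P(H₂) / [H⁺]^2 = 7.85 × 10^6.
E = E° − (0.0592/2) log Q = 0.76 − (0.0592/2)(6.895) = 0.556 V.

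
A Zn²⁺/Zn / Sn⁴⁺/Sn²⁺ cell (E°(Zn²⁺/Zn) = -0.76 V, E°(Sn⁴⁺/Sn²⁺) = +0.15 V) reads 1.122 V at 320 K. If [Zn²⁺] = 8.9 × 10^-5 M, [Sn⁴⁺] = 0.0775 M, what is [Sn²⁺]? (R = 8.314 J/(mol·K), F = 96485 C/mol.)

From the Nernst equation, ln Q = nF(E° − E)/RT = 2×96485×(0.91 − 1.122)/(8.314×320) = -15.377, so Q = 2.1 × 10^-7.
With Q = [Zn²⁺]·[Sn²⁺]/[Sn⁴⁺] and the known concentrations, [Sn²⁺] in the numerator gives [Sn²⁺] = 1.8 × 10^-4 M.

1.8 × 10^-4 M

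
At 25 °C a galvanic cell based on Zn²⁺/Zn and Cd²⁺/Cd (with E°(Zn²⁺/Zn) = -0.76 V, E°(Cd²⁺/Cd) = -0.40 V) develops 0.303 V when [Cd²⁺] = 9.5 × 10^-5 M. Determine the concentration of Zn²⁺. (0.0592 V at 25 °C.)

From the Nernst equation, log Q = n(E° − E)/0.0592 = 2(0.36 − 0.303)/0.0592 = 1.926, so Q = 84.3.
With Q = [Zn²⁺]/[Cd²⁺] and the known concentrations, [Zn²⁺] in the numerator gives [Zn²⁺] = 0.008 M.

0.008 M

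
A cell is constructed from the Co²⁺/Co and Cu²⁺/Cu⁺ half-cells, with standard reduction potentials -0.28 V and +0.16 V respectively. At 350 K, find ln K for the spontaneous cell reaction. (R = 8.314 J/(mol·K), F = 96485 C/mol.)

ln K = 29.2

E°_cell = +0.16 − (-0.28) = 0.44 V, with n = 2 electrons transferred.
At equilibrium E = 0, so the Nernst equation gives ln K = nFE°/RT = (2)(96485)(0.44)/((8.314)(350)) = 29.18.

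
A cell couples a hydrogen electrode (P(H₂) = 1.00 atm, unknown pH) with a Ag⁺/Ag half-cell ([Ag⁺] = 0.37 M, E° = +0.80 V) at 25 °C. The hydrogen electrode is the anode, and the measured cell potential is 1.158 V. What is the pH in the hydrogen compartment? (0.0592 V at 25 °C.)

E°_cell = 0.80 V and n = 2.
log Q = n(E° − E)/0.0592 = 2×(0.80 − 1.158)/0.0592 = -12.095.
With Q = [H⁺]^2 / ([Ag⁺]^2·P(H₂)), solving for [H⁺] gives log[H⁺] = -6.479, so pH = 6.48.

pH = 6.48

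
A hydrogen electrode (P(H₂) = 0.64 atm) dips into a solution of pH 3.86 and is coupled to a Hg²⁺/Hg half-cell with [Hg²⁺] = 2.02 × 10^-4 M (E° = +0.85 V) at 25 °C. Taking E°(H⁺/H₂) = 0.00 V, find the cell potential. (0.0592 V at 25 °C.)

0.96 V

The Hg²⁺/Hg couple is the cathode, so E°_cell = 0.85 V; n = 2.
[H⁺] = 10^(−3.86) = 1.4 × 10^-4 M, and Q = [H⁺]^2 / ([Hg²⁺]·P(H₂)) = 1.47 × 10^-4.
E = E° − (0.0592/2) log Q = 0.85 − (0.0592/2)(-3.832) = 0.963 V.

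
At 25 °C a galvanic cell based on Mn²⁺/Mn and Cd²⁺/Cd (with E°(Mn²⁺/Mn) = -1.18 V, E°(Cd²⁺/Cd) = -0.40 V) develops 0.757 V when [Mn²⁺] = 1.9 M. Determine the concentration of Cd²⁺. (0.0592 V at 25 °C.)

From the Nernst equation, log Q = n(E° − E)/0.0592 = 2(0.78 − 0.757)/0.0592 = 0.777, so Q = 5.98.
With Q = [Mn²⁺]/[Cd²⁺] and the known concentrations, [Cd²⁺] in the denominator gives [Cd²⁺] = 0.32 M.

0.32 M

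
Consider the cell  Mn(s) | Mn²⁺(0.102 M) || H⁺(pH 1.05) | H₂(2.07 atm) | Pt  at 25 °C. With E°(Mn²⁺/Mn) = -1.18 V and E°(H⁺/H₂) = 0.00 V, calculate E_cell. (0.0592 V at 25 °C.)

1.14 V

The hydrogen couple is the cathode, so E°_cell = 1.18 V; n = 2.
[H⁺] = 10^(−1.05) = 0.089 M, and Q = [Mn²⁺]·P(H₂) / [H⁺]^2 = 26.6.
E = E° − (0.0592/2) log Q = 1.18 − (0.0592/2)(1.425) = 1.138 V.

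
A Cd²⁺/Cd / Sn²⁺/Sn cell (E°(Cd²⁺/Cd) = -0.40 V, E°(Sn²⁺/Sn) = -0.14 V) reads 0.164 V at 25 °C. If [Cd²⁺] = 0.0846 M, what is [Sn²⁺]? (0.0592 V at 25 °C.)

From the Nernst equation, log Q = n(E° − E)/0.0592 = 2(0.26 − 0.164)/0.0592 = 3.243, so Q = 1750.
With Q = [Cd²⁺]/[Sn²⁺] and the known concentrations, [Sn²⁺] in the denominator gives [Sn²⁺] = 4.8 × 10^-5 M.

4.8 × 10^-5 M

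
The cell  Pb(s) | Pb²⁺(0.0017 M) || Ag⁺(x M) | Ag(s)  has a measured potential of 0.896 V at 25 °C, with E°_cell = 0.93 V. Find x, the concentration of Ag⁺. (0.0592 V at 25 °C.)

From the Nernst equation, log Q = n(E° − E)/0.0592 = 2(0.93 − 0.896)/0.0592 = 1.149, so Q = 14.1.
With Q = [Pb²⁺]/[Ag⁺]^2 and the known concentrations, [Ag⁺]^2 in the denominator gives [Ag⁺] = 0.011 M.

0.011 M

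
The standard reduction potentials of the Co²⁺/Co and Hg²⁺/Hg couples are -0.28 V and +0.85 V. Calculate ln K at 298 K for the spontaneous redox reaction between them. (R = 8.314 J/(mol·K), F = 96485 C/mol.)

ln K = 88.0

E°_cell = +0.85 − (-0.28) = 1.13 V, with n = 2 electrons transferred.
At equilibrium E = 0, so the Nernst equation gives ln K = nFE°/RT = (2)(96485)(1.13)/((8.314)(298)) = 88.01.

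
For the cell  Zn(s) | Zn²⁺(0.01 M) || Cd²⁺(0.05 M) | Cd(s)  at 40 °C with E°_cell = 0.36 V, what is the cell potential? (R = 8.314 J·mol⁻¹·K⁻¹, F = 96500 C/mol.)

0.382 V

Balancing electrons gives n = 2; the reaction quotient is Q = [Zn²⁺]/[Cd²⁺] = 0.200.
E = E° − (RT/nF) ln Q = 0.36 − (8.314×313)/(2×96500) × (-1.609) = 0.360 + 0.022 = 0.382 V.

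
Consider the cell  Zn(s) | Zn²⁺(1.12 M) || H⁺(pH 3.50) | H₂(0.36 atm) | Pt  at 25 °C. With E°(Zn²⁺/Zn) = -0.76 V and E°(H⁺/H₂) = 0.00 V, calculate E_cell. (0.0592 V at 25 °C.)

0.56 V

The hydrogen couple is the cathode, so E°_cell = 0.76 V; n = 2.
[H⁺] = 10^(−3.50) = 3.2 × 10^-4 M, and Q = [Zn²⁺]·P(H₂) / [H⁺]^2 = 4.03 × 10^6.
E = E° − (0.0592/2) log Q = 0.76 − (0.0592/2)(6.606) = 0.564 V.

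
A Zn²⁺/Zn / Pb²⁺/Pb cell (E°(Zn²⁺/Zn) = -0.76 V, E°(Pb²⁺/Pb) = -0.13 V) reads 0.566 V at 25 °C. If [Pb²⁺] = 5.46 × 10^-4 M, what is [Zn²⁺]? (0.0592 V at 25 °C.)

0.079 M

From the Nernst equation, log Q = n(E° − E)/0.0592 = 2(0.63 − 0.566)/0.0592 = 2.162, so Q = 145.
With Q = [Zn²⁺]/[Pb²⁺] and the known concentrations, [Zn²⁺] in the numerator gives [Zn²⁺] = 0.079 M.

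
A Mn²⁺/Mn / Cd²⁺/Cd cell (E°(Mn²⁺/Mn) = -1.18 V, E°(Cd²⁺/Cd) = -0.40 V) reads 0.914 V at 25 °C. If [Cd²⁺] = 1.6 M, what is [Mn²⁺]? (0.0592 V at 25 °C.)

4.8 × 10^-5 M

From the Nernst equation, log Q = n(E° − E)/0.0592 = 2(0.78 − 0.914)/0.0592 = -4.527, so Q = 2.97 × 10^-5.
With Q = [Mn²⁺]/[Cd²⁺] and the known concentrations, [Mn²⁺] in the numerator gives [Mn²⁺] = 4.8 × 10^-5 M.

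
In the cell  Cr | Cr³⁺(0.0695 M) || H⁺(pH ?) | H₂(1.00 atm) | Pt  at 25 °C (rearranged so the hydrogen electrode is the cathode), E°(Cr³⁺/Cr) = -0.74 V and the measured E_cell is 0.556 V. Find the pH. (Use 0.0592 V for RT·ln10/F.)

pH = 3.49

E°_cell = 0.74 V and n = 6.
log Q = n(E° − E)/0.0592 = 6×(0.74 − 0.556)/0.0592 = 18.649.
With Q = [Cr³⁺]^2·P(H₂)^3 / [H⁺]^6, solving for [H⁺] gives log[H⁺] = -3.494, so pH = 3.49.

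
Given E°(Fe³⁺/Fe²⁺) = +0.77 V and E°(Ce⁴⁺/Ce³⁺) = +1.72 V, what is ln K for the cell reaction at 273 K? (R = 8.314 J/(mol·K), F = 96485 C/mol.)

ln K = 40.4

E°_cell = +1.72 − (+0.77) = 0.95 V, with n = 1 electron transferred.
At equilibrium E = 0, so the Nernst equation gives ln K = nFE°/RT = (1)(96485)(0.95)/((8.314)(273)) = 40.38.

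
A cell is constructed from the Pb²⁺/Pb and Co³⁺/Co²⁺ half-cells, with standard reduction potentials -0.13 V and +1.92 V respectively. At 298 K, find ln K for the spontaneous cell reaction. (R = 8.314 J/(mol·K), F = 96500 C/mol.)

E°_cell = +1.92 − (-0.13) = 2.05 V, with n = 2 electrons transferred.
At equilibrium E = 0, so the Nernst equation gives ln K = nFE°/RT = (2)(96500)(2.05)/((8.314)(298)) = 159.69.

ln K = 159.7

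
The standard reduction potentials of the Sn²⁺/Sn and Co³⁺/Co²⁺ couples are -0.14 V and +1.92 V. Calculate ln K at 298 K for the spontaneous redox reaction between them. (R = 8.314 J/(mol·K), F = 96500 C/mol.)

ln K = 160.5

E°_cell = +1.92 − (-0.14) = 2.06 V, with n = 2 electrons transferred.
At equilibrium E = 0, so the Nernst equation gives ln K = nFE°/RT = (2)(96500)(2.06)/((8.314)(298)) = 160.47.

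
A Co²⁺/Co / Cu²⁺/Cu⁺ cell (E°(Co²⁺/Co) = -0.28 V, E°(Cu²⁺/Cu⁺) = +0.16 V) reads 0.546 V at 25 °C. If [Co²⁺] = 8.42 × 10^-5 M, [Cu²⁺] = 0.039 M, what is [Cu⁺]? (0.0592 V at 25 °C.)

From the Nernst equation, log Q = n(E° − E)/0.0592 = 2(0.44 − 0.546)/0.0592 = -3.581, so Q = 2.62 × 10^-4.
With Q = [Co²⁺]·[Cu⁺]^2/[Cu²⁺]^2 and the known concentrations, [Cu⁺]^2 in the numerator gives [Cu⁺] = 0.069 M.

0.069 M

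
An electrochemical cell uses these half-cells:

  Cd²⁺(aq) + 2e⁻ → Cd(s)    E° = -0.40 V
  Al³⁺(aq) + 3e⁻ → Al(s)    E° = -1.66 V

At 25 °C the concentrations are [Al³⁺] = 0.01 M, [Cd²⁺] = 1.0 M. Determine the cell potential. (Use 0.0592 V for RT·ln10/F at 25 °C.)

1.30 V

The Cd²⁺/Cd couple has the higher reduction potential and acts as the cathode, so E°_cell = -0.40 − (-1.66) = 1.26 V.
Balancing electrons gives n = 6; the reaction quotient is Q = [Al³⁺]^2/[Cd²⁺]^3 = 1 × 10^-4.
At 25 °C, E = E° − (0.0592/n) log Q = 1.26 − (0.0592/6)(-4.000) = 1.260 + 0.039 = 1.299 V.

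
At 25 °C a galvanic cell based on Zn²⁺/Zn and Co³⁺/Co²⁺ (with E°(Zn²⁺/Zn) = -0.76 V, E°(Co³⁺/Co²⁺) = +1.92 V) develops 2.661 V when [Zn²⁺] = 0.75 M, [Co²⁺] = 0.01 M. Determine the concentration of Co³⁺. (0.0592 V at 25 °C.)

From the Nernst equation, log Q = n(E° − E)/0.0592 = 2(2.68 − 2.661)/0.0592 = 0.642, so Q = 4.38.
With Q = [Zn²⁺]·[Co²⁺]^2/[Co³⁺]^2 and the known concentrations, [Co³⁺]^2 in the denominator gives [Co³⁺] = 0.0041 M.

0.0041 M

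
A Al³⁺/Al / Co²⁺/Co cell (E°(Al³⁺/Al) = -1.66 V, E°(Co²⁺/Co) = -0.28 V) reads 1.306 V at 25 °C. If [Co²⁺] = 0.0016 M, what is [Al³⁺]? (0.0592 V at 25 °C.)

0.36 M

From the Nernst equation, log Q = n(E° − E)/0.0592 = 6(1.38 − 1.306)/0.0592 = 7.500, so Q = 3.16 × 10^7.
With Q = [Al³⁺]^2/[Co²⁺]^3 and the known concentrations, [Al³⁺]^2 in the numerator gives [Al³⁺] = 0.36 M.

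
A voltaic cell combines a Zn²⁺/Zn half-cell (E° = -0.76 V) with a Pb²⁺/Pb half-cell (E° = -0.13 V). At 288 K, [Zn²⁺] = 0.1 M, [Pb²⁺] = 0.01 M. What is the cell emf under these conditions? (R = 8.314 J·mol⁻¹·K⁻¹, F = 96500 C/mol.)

The Pb²⁺/Pb couple has the higher reduction potential and acts as the cathode, so E°_cell = -0.13 − (-0.76) = 0.63 V.
Balancing electrons gives n = 2; the reaction quotient is Q = [Zn²⁺]/[Pb²⁺] = 10.0.
E = E° − (RT/nF) ln Q = 0.63 − (8.314×288)/(2×96500) × (2.303) = 0.630 − 0.029 = 0.601 V.

0.601 V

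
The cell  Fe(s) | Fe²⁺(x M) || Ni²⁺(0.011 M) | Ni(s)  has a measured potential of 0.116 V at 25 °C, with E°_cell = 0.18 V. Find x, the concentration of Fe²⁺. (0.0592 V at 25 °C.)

From the Nernst equation, log Q = n(E° − E)/0.0592 = 2(0.18 − 0.116)/0.0592 = 2.162, so Q = 145.
With Q = [Fe²⁺]/[Ni²⁺] and the known concentrations, [Fe²⁺] in the numerator gives [Fe²⁺] = 1.6 M.

1.6 M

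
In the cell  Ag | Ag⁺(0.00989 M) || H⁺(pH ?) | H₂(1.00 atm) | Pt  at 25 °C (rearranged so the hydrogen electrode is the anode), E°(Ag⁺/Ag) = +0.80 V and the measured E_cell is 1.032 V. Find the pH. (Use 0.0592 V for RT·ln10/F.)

pH = 5.92

E°_cell = 0.80 V and n = 2.
log Q = n(E° − E)/0.0592 = 2×(0.80 − 1.032)/0.0592 = -7.838.
With Q = [H⁺]^2 / ([Ag⁺]^2·P(H₂)), solving for [H⁺] gives log[H⁺] = -5.924, so pH = 5.92.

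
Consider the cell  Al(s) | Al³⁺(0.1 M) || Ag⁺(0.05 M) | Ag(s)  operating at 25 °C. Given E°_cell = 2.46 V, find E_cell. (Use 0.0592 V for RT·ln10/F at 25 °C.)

2.40 V

Balancing electrons gives n = 3; the reaction quotient is Q = [Al³⁺]/[Ag⁺]^3 = 800.
At 25 °C, E = E° − (0.0592/n) log Q = 2.46 − (0.0592/3)(2.903) = 2.460 − 0.057 = 2.403 V.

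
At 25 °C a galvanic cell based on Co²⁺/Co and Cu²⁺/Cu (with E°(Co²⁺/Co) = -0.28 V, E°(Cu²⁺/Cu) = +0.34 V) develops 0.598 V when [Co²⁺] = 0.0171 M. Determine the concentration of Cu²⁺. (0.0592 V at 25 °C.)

From the Nernst equation, log Q = n(E° − E)/0.0592 = 2(0.62 − 0.598)/0.0592 = 0.743, so Q = 5.54.
With Q = [Co²⁺]/[Cu²⁺] and the known concentrations, [Cu²⁺] in the denominator gives [Cu²⁺] = 0.0031 M.

0.0031 M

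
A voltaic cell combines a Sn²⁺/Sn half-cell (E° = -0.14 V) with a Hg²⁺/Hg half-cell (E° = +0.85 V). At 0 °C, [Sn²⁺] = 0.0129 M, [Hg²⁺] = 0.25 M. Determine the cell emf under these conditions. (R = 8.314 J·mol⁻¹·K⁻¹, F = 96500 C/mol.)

The Hg²⁺/Hg couple has the higher reduction potential and acts as the cathode, so E°_cell = +0.85 − (-0.14) = 0.99 V.
Balancing electrons gives n = 2; the reaction quotient is Q = [Sn²⁺]/[Hg²⁺] = 0.0516.
E = E° − (RT/nF) ln Q = 0.99 − (8.314×273)/(2×96500) × (-2.964) = 0.990 + 0.035 = 1.025 V.

1.02 V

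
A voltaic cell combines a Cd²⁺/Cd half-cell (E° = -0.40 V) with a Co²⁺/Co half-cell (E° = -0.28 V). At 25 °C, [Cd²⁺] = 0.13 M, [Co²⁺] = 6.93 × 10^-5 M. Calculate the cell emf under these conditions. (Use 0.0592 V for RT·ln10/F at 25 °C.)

0.023 V

The Co²⁺/Co couple has the higher reduction potential and acts as the cathode, so E°_cell = -0.28 − (-0.40) = 0.12 V.
Balancing electrons gives n = 2; the reaction quotient is Q = [Cd²⁺]/[Co²⁺] = 1880.
At 25 °C, E = E° − (0.0592/n) log Q = 0.12 − (0.0592/2)(3.273) = 0.120 − 0.097 = 0.023 V.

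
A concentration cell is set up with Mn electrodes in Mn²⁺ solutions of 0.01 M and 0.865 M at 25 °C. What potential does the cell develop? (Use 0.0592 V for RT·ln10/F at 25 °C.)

Both half-cells are Mn²⁺/Mn, so E°_cell = 0. The concentrated side is the cathode; the cell reaction moves Mn²⁺ from high to low concentration with n = 2.
Q = [Mn²⁺]_dilute/[Mn²⁺]_conc = 0.01/0.865 = 0.0116.
E = 0 − (0.0592/2) log Q = −(0.0592/2)(-1.937) = 0.0573 V.

0.057 V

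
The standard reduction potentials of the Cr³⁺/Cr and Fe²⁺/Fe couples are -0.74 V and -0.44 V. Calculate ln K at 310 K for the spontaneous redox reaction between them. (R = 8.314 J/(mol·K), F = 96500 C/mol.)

E°_cell = -0.44 − (-0.74) = 0.30 V, with n = 6 electrons transferred.
At equilibrium E = 0, so the Nernst equation gives ln K = nFE°/RT = (6)(96500)(0.30)/((8.314)(310)) = 67.40.

ln K = 67.4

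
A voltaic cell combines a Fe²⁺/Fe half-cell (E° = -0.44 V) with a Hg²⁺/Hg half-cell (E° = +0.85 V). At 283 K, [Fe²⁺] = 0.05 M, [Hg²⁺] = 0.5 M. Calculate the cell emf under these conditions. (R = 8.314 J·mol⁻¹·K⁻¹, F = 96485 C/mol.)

The Hg²⁺/Hg couple has the higher reduction potential and acts as the cathode, so E°_cell = +0.85 − (-0.44) = 1.29 V.
Balancing electrons gives n = 2; the reaction quotient is Q = [Fe²⁺]/[Hg²⁺] = 0.100.
E = E° − (RT/nF) ln Q = 1.29 − (8.314×283)/(2×96485) × (-2.303) = 1.290 + 0.028 = 1.318 V.

1.32 V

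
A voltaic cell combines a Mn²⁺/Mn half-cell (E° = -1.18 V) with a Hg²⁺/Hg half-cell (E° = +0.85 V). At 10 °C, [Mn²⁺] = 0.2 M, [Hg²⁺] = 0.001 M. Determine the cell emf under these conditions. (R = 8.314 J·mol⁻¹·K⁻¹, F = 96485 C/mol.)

The Hg²⁺/Hg couple has the higher reduction potential and acts as the cathode, so E°_cell = +0.85 − (-1.18) = 2.03 V.
Balancing electrons gives n = 2; the reaction quotient is Q = [Mn²⁺]/[Hg²⁺] = 200.
E = E° − (RT/nF) ln Q = 2.03 − (8.314×283)/(2×96485) × (5.298) = 2.030 − 0.065 = 1.965 V.

1.97 V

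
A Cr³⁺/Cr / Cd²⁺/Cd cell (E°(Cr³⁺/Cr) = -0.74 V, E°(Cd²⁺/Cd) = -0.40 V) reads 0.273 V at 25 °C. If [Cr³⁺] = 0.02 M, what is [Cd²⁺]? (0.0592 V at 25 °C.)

From the Nernst equation, log Q = n(E° − E)/0.0592 = 6(0.34 − 0.273)/0.0592 = 6.791, so Q = 6.17 × 10^6.
With Q = [Cr³⁺]^2/[Cd²⁺]^3 and the known concentrations, [Cd²⁺]^3 in the denominator gives [Cd²⁺] = 4 × 10^-4 M.

4 × 10^-4 M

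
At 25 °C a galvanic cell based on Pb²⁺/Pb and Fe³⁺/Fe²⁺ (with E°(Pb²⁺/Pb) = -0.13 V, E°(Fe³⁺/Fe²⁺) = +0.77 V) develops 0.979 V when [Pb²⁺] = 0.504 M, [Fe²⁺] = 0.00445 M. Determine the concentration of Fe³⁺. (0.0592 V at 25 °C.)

0.068 M

From the Nernst equation, log Q = n(E° − E)/0.0592 = 2(0.90 − 0.979)/0.0592 = -2.669, so Q = 0.00214.
With Q = [Pb²⁺]·[Fe²⁺]^2/[Fe³⁺]^2 and the known concentrations, [Fe³⁺]^2 in the denominator gives [Fe³⁺] = 0.068 M.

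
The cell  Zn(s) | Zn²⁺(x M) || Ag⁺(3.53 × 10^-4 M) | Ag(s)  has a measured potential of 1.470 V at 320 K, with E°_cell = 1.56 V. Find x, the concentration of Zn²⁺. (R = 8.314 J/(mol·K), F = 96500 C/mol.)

8.5 × 10^-5 M

From the Nernst equation, ln Q = nF(E° − E)/RT = 2×96500×(1.56 − 1.470)/(8.314×320) = 6.529, so Q = 685.
With Q = [Zn²⁺]/[Ag⁺]^2 and the known concentrations, [Zn²⁺] in the numerator gives [Zn²⁺] = 8.5 × 10^-5 M.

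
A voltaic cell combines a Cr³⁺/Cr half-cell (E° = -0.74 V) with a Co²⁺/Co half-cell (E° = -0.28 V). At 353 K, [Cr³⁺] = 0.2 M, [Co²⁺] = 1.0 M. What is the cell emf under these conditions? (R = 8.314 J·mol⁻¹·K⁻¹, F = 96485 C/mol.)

The Co²⁺/Co couple has the higher reduction potential and acts as the cathode, so E°_cell = -0.28 − (-0.74) = 0.46 V.
Balancing electrons gives n = 6; the reaction quotient is Q = [Cr³⁺]^2/[Co²⁺]^3 = 0.0400.
E = E° − (RT/nF) ln Q = 0.46 − (8.314×353)/(6×96485) × (-3.219) = 0.460 + 0.016 = 0.476 V.

0.476 V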